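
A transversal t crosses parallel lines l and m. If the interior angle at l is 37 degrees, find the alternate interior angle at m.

Alternate interior angles are equal: 37 degrees.

37 degrees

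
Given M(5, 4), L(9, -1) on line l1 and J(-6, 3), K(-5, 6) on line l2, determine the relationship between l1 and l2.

Slope of line 1: m1 = (-1 - 4)/(9 - 5) = -5/4 = -5/4
Slope of line 2: m2 = (6 - 3)/(-5 - -6) = 3/1 = 3
m1 != m2 (-5/4 != 3), so not parallel.
m1 * m2 = (-5/4) * (3) = -15/4 != -1, so not perpendicular.
The lines are neither parallel nor perpendicular.

Neither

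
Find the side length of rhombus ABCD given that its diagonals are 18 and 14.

In a rhombus, the diagonals bisect each other perpendicularly, creating four congruent right triangles.
Each triangle has legs 9 (half of 18) and 7 (half of 14).
The hypotenuse of each right triangle is a side of the rhombus:
side = sqrt(9^2 + 7^2) = sqrt(130)

sqrt(130)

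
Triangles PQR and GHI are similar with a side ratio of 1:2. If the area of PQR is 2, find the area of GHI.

For similar figures, the area ratio equals the square of the side ratio.
Side ratio (PQR to GHI) = 1:2, so area ratio = 1^2:2^2 = 1:4.
If the area of PQR is 2, then the area of GHI = 2 * (4/1) = 8.

8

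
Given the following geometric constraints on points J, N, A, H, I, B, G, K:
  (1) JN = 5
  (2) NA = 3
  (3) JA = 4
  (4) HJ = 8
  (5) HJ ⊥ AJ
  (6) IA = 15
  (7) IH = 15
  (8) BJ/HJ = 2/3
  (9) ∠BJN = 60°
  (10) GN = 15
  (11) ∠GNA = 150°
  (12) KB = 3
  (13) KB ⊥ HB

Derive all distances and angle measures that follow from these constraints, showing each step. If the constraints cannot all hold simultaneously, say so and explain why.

The constraints are consistent.

From the given relations:
  BJ = 2/3·HJ = 2/3·8 ≈ 5.33

Step 1: From NJ = 5, JB = 5.33, and ∠NJB = 60°, by the law of cosines:
  NB² = NJ² + JB² - 2·NJ·JB·cos(60°) = 25 + 28.44 - 26.67 = 26.78
  NB ≈ 5.17

Step 2: From AJ = 4, JH = 8, and ∠AJH = 90°, by the law of cosines:
  AH² = AJ² + JH² - 2·AJ·JH·cos(90°) = 16 + 64 - 0 = 80
  AH = 4·√5

Step 3: From AN = 3, NG = 15, and ∠ANG = 150°, by the law of cosines:
  AG² = AN² + NG² - 2·AN·NG·cos(150°) = 9 + 225 + 77.94 = 311.9
  AG ≈ 17.66

Step 4: From JA = 4, JN = 5, AN = 3, by the inverse law of cosines:
  cos(∠AJN) = (JA² + JN² - AN²) / (2·JA·JN)
  ∠AJN = 36.87°

Step 5: From NA = 3, NJ = 5, AJ = 4, by the inverse law of cosines:
  cos(∠ANJ) = (NA² + NJ² - AJ²) / (2·NA·NJ)
  ∠ANJ = 53.13°

Step 6: From AJ = 4, AN = 3, JN = 5, by the inverse law of cosines:
  cos(∠JAN) = (AJ² + AN² - JN²) / (2·AJ·AN)
  ∠JAN = 90°

Step 7: From NB = 5.17, NJ = 5, BJ = 5.33, by the inverse law of cosines:
  cos(∠BNJ) = (NB² + NJ² - BJ²) / (2·NB·NJ)
  ∠BNJ = 63.2°

Step 8: From AG = 17.66, AN = 3, GN = 15, by the inverse law of cosines:
  cos(∠GAN) = (AG² + AN² - GN²) / (2·AG·AN)
  ∠GAN = 25.13°

Step 9: From AH = 4·√5, AI = 15, HI = 15, by the inverse law of cosines:
  cos(∠HAI) = (AH² + AI² - HI²) / (2·AH·AI)
  ∠HAI = 72.65°

Step 10: From AH = 4·√5, AJ = 4, HJ = 8, by the inverse law of cosines:
  cos(∠HAJ) = (AH² + AJ² - HJ²) / (2·AH·AJ)
  ∠HAJ = 63.43°

Step 11: From HA = 4·√5, HI = 15, AI = 15, by the inverse law of cosines:
  cos(∠AHI) = (HA² + HI² - AI²) / (2·HA·HI)
  ∠AHI = 72.65°

Step 12: From HA = 4·√5, HJ = 8, AJ = 4, by the inverse law of cosines:
  cos(∠AHJ) = (HA² + HJ² - AJ²) / (2·HA·HJ)
  ∠AHJ = 26.57°

Step 13: From IA = 15, IH = 15, AH = 4·√5, by the inverse law of cosines:
  cos(∠AIH) = (IA² + IH² - AH²) / (2·IA·IH)
  ∠AIH = 34.69°

Step 14: From BJ = 5.33, BN = 5.17, JN = 5, by the inverse law of cosines:
  cos(∠JBN) = (BJ² + BN² - JN²) / (2·BJ·BN)
  ∠JBN = 56.8°

Step 15: From GA = 17.66, GN = 15, AN = 3, by the inverse law of cosines:
  cos(∠AGN) = (GA² + GN² - AN²) / (2·GA·GN)
  ∠AGN = 4.87°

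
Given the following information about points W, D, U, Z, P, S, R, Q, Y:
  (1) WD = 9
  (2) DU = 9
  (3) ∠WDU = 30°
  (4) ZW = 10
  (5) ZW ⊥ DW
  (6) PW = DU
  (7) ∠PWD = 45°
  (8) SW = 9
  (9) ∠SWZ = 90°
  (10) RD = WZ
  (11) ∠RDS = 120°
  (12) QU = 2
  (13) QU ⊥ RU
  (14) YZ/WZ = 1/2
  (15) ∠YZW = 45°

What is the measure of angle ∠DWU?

Step 1: By the law of cosines on triangle WDU: WU² = 9² + 9² − 2·9·9·cos(30°) = 21.7, so WU ≈ 4.66.
Step 2: By the inverse law of cosines on triangle DWU: cos(∠DWU) = (9² + 4.66² − 9²) / (2·9·4.66) = 21.7/83.86 = 0.2588, so ∠DWU = 75°.

Therefore, the measure of angle ∠DWU = 75°.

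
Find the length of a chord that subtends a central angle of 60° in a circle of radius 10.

Chord length = 2r sin(θ/2)
= 2 × 10 × sin(60°/2)
= 2 × 10 × sin(30°)
= 10

10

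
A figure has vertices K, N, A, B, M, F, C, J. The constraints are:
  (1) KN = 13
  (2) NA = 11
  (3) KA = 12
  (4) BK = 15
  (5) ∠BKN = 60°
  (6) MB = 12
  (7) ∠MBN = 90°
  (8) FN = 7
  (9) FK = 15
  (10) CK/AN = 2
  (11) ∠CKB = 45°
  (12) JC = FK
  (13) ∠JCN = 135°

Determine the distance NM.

Step 1: By the law of cosines on triangle BKN: BN² = 15² + 13² − 2·15·13·cos(60°) = 199, so BN = √199.
Step 2: By the law of cosines on triangle NBM: NM² = √199² + 12² − 2·√199·12·cos(90°) = 343, so NM = 7·√7.

Therefore, the length of NM = 7·√7.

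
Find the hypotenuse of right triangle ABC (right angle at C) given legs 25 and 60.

AB = sqrt(25^2 + 60^2) = sqrt(4225) = 65

65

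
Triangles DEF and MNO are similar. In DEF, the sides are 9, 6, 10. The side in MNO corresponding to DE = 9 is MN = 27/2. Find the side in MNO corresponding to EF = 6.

Similar triangles have proportional sides. Setting up the proportion:
MN / DE = NO / EF
27/2 / 9 = NO / 6
NO = 6 * 27/2 / 9 = 9.

9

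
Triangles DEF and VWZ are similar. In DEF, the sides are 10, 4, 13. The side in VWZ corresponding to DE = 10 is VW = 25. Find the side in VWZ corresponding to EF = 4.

Since the triangles are similar, the ratio of corresponding sides is constant.
Scale factor k = VW / DE = 25 / 10 = 5/2
WZ = k * EF = 5/2 * 4 = 10

10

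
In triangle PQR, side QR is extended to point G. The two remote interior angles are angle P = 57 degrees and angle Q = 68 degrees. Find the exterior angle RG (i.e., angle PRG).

By the exterior angle theorem, an exterior angle of a triangle equals the sum of the two remote interior angles.
Exterior angle = angle P + angle Q
Exterior angle = 57 + 68 = 125 degrees

125 degrees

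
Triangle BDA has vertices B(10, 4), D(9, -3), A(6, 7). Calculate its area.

Shoelace: Area = (1/2)|10(-3-7) + 9(7-4) + 6(4--3)| = (1/2)(31) = 31/2

31/2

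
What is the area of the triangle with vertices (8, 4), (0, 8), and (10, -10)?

Using the Shoelace formula for a triangle:
Area = (1/2)|x0(y1 - y2) + x1(y2 - y0) + x2(y0 - y1)|
Area = (1/2)|8(8 - -10) + 0(-10 - 4) + 10(4 - 8)|
Area = (1/2)|144 + 0 + -40|
Area = (1/2)|104|
Area = (1/2)(104)
Area = 52

52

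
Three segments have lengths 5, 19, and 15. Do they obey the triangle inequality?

For three segments to close into a triangle, no single side can be as long as the other two combined.
The longest side is 19, and 5 + 15 = 20 > 19.
A triangle can be formed.

Yes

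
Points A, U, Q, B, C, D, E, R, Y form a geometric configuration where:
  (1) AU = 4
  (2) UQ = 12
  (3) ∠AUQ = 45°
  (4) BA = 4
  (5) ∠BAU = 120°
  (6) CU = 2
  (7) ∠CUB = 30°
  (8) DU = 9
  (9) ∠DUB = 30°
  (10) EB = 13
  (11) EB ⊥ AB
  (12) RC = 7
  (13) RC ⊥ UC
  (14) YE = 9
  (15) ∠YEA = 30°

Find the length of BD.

Step 1: By the law of cosines on triangle UAB: UB² = 4² + 4² − 2·4·4·cos(120°) = 48, so UB = 4·√3.
Step 2: By the law of cosines on triangle BUD: BD² = (4·√3)² + 9² − 2·4·√3·9·cos(30°) = 21, so BD = √21.

Therefore, the length of BD = √21.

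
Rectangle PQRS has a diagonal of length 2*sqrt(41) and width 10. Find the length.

The diagonal of a rectangle forms a right triangle with the two sides.
Rearranging the Pythagorean theorem: missing side = sqrt(d^2 - known^2).
= sqrt(164 - 100) = sqrt(64) = 8.

8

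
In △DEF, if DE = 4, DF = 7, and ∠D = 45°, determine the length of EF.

Law of cosines: EF^2 = 4^2 + 7^2 - 2(4)(7)cos(45°) = 65 - 28*sqrt(2), so EF = sqrt(65 - 28*sqrt(2)).

sqrt(65 - 28*sqrt(2))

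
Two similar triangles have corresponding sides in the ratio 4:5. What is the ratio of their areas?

The ratio of areas of similar triangles equals the square of the side ratio.
Side ratio = 4:5
Area ratio = (4/5)^2 = 16/25 = 16:25

16:25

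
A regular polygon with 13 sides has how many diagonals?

Each of the 13 vertices connects to 10 non-adjacent vertices via diagonals.
Total connections = 13 × 10 = 130, but each diagonal is counted twice.
Number of diagonals = 130 / 2 = 65.

65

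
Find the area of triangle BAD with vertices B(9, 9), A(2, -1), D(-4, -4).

The Shoelace formula computes the area from vertex coordinates by summing cross products.
For vertices (9,9), (2,-1), (-4,-4):
Signed sum = 9*-1 - 2*9 + 2*-4 - -4*-1 + -4*9 - 9*-4
= -27 + -12 + 0 = -39
Area = (1/2)|-39| = 39/2.

39/2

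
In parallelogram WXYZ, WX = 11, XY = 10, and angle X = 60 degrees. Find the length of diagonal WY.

Using the law of cosines:
d^2 = 11^2 + 10^2 - 2(11)(10)cos(60 degrees)
d^2 = 121 + 100 - 220*1/2
d^2 = 111
d = sqrt(111)

sqrt(111)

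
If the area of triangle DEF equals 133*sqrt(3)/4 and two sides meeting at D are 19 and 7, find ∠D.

Area = (1/2) * a * b * sin(C)
sin(C) = 2 * Area / (a * b)
sin(C) = 2 * 133*sqrt(3)/4 / (19 * 7)
sin(C) = sqrt(3)/2
C = arcsin(sqrt(3)/2) = 60°
Since sin(180° - C) = sin(C), the obtuse angle 120° gives the same area, so C = 60° or C = 120°.

60° or 120°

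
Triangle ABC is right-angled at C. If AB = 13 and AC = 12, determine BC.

Rearranging the Pythagorean theorem to solve for the unknown leg:
leg^2 = hypotenuse^2 - known_leg^2 = 169 - 144 = 25
leg = sqrt(25) = 5.

5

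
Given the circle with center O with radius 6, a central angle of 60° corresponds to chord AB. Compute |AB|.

Chord = 2(6) sin(30°) = 6

6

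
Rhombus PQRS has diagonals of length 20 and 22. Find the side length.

Half-diagonals are 10 and 11. side = sqrt(10^2 + 11^2) = sqrt(221)

sqrt(221)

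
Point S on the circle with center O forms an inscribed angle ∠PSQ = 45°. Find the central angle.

The inscribed angle theorem states that a central angle is always twice any inscribed angle that subtends the same arc.
Since the inscribed angle is 45°, the central angle = 2 × 45° = 90°.

90°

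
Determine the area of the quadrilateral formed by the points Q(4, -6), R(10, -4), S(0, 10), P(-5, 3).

Shoelace: sum of cross terms = 212, Area = (1/2)|212| = 106

106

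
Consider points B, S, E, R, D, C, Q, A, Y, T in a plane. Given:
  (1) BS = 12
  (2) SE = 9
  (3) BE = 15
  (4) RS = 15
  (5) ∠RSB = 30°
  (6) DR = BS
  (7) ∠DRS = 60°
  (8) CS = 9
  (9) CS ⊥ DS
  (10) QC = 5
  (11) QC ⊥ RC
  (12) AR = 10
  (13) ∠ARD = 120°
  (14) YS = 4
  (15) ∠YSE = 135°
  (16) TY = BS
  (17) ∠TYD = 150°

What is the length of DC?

From the given relations: DR = BS = 12.
Step 1: By the law of cosines on triangle DRS: DS² = 12² + 15² − 2·12·15·cos(60°) = 189, so DS = 3·√21.
Step 2: By the law of cosines on triangle DSC: DC² = (3·√21)² + 9² − 2·3·√21·9·cos(90°) = 270, so DC = 3·√30.

Therefore, the length of DC = 3·√30.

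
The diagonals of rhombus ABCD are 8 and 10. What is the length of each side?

Half-diagonals are 4 and 5. side = sqrt(4^2 + 5^2) = sqrt(41)

sqrt(41)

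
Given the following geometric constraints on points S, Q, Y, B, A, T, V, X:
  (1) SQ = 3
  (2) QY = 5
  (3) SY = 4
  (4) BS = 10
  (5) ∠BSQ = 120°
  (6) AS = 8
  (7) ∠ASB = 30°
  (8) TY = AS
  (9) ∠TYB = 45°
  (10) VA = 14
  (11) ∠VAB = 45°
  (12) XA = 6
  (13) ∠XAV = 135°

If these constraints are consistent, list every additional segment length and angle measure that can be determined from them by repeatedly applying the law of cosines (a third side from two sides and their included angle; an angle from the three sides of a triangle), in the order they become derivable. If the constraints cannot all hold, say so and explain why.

The constraints are consistent. Derivable facts, in order:
After 1 step:
- BA ≈ 5.04
- QB = √139
- VX ≈ 18.73
- ∠QSY = 90°
- ∠QYS = 36.87°
- ∠SQY = 53.13°
After 2 steps:
- BV ≈ 11.03
- ∠ABS = 52.48°
- ∠AVX = 13.09°
- ∠AXV = 31.91°
- ∠BAS = 97.52°
- ∠BQS = 47.27°
- ∠QBS = 12.73°
After 3 steps:
- ∠ABV = 116.13°
- ∠AVB = 18.87°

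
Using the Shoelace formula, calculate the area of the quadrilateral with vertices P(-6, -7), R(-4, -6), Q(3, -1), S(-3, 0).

Using the Shoelace formula for a quadrilateral (vertices in order):
Area = (1/2)|sum of (x_i * y_(i+1) - x_(i+1) * y_i)|
Terms: (-6*-6 - -4*-7) = 8, (-4*-1 - 3*-6) = 22, (3*0 - -3*-1) = -3, (-3*-7 - -6*0) = 21
Sum = 48
Area = (1/2)(48) = 24

24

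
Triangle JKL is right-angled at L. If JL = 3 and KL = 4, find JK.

In a right triangle, the square of the hypotenuse equals the sum of the squares of the two legs.
The legs are 3 and 4, so the hypotenuse = sqrt(9 + 16) = sqrt(25) = 5.

5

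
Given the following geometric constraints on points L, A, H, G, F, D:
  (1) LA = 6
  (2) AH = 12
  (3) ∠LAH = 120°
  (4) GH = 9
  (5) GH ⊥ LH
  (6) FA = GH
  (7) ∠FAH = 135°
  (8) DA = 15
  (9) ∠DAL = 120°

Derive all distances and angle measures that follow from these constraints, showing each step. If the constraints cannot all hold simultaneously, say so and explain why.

The constraints are consistent.

From the given relations:
  FA = GH = 9

Step 1: From LA = 6, AH = 12, and ∠LAH = 120°, by the law of cosines:
  LH² = LA² + AH² - 2·LA·AH·cos(120°) = 36 + 144 + 72 = 252
  LH = 6·√7

Step 2: From LA = 6, AD = 15, and ∠LAD = 120°, by the law of cosines:
  LD² = LA² + AD² - 2·LA·AD·cos(120°) = 36 + 225 + 90 = 351
  LD = 3·√39

Step 3: From HA = 12, AF = 9, and ∠HAF = 135°, by the law of cosines:
  HF² = HA² + AF² - 2·HA·AF·cos(135°) = 144 + 81 + 152.7 = 377.7
  HF ≈ 19.44

Step 4: From LH = 6·√7, HG = 9, and ∠LHG = 90°, by the law of cosines:
  LG² = LH² + HG² - 2·LH·HG·cos(90°) = 252 + 81 - 0 = 333
  LG = 3·√37

Step 5: From LA = 6, LD = 3·√39, AD = 15, by the inverse law of cosines:
  cos(∠ALD) = (LA² + LD² - AD²) / (2·LA·LD)
  ∠ALD = 43.9°

Step 6: From LA = 6, LH = 6·√7, AH = 12, by the inverse law of cosines:
  cos(∠ALH) = (LA² + LH² - AH²) / (2·LA·LH)
  ∠ALH = 40.89°

Step 7: From HA = 12, HF = 19.44, AF = 9, by the inverse law of cosines:
  cos(∠AHF) = (HA² + HF² - AF²) / (2·HA·HF)
  ∠AHF = 19.11°

Step 8: From HA = 12, HL = 6·√7, AL = 6, by the inverse law of cosines:
  cos(∠AHL) = (HA² + HL² - AL²) / (2·HA·HL)
  ∠AHL = 19.11°

Step 9: From FA = 9, FH = 19.44, AH = 12, by the inverse law of cosines:
  cos(∠AFH) = (FA² + FH² - AH²) / (2·FA·FH)
  ∠AFH = 25.89°

Step 10: From DA = 15, DL = 3·√39, AL = 6, by the inverse law of cosines:
  cos(∠ADL) = (DA² + DL² - AL²) / (2·DA·DL)
  ∠ADL = 16.1°

Step 11: From LG = 3·√37, LH = 6·√7, GH = 9, by the inverse law of cosines:
  cos(∠GLH) = (LG² + LH² - GH²) / (2·LG·LH)
  ∠GLH = 29.55°

Step 12: From GH = 9, GL = 3·√37, HL = 6·√7, by the inverse law of cosines:
  cos(∠HGL) = (GH² + GL² - HL²) / (2·GH·GL)
  ∠HGL = 60.45°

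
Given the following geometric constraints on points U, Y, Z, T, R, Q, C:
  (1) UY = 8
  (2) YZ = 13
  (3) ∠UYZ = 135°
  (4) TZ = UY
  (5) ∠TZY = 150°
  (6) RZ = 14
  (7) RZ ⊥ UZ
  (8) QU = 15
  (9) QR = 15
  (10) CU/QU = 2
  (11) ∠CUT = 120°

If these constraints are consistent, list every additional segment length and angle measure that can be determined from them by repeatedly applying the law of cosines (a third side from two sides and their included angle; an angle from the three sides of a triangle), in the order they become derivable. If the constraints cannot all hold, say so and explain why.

The constraints are consistent. Derivable facts, in order:
After 1 step:
- UZ ≈ 19.5
- YT ≈ 20.33
After 2 steps:
- UR ≈ 24
- ∠TYZ = 11.35°
- ∠UZY = 16.87°
- ∠YTZ = 18.65°
- ∠YUZ = 28.13°
After 3 steps:
- ∠QRU = 36.86°
- ∠QUR = 36.86°
- ∠RQU = 106.27°
- ∠RUZ = 35.68°
- ∠URZ = 54.32°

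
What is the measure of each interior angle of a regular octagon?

Each interior angle of a regular n-gon is (n - 2) * 180 / n.
For n = 8: (8 - 2) * 180 / 8 = 1080/8 = 135 degrees.

135 degrees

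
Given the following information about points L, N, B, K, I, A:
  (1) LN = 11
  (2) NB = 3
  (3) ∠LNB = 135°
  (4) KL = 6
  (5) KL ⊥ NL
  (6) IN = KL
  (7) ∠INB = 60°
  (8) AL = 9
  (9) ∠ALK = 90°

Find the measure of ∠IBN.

From the given relations: IN = KL = 6.
Step 1: By the law of cosines on triangle BNI: BI² = 3² + 6² − 2·3·6·cos(60°) = 27, so BI = 3·√3.
Step 2: By the inverse law of cosines on triangle IBN: cos(∠IBN) = ((3·√3)² + 3² − 6²) / (2·3·√3·3) = 0/31.18 = 0, so ∠IBN = 90°.

Therefore, the measure of angle ∠IBN = 90°.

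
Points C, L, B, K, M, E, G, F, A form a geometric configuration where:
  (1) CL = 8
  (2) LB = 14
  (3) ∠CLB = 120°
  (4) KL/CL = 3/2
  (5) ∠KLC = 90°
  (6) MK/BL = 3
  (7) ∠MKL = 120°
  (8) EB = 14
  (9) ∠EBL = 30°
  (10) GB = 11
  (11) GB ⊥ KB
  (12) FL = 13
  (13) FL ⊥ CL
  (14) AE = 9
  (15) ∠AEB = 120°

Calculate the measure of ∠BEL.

Step 1: By the law of cosines on triangle EBL: EL² = 14² + 14² − 2·14·14·cos(30°) = 52.52, so EL ≈ 7.25.
Step 2: By the inverse law of cosines on triangle BEL: cos(∠BEL) = (14² + 7.25² − 14²) / (2·14·7.25) = 52.52/202.91 = 0.2588, so ∠BEL = 75°.

Therefore, the measure of angle ∠BEL = 75°.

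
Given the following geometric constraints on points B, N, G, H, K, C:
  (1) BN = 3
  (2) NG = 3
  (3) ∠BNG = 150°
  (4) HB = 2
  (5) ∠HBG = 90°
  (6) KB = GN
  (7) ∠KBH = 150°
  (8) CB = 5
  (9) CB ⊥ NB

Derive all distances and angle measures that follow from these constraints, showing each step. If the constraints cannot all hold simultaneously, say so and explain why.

The constraints are consistent.

From the given relations:
  KB = GN = 3

Step 1: From BN = 3, NG = 3, and ∠BNG = 150°, by the law of cosines:
  BG² = BN² + NG² - 2·BN·NG·cos(150°) = 9 + 9 + 15.59 = 33.59
  BG ≈ 5.8

Step 2: From NB = 3, BC = 5, and ∠NBC = 90°, by the law of cosines:
  NC² = NB² + BC² - 2·NB·BC·cos(90°) = 9 + 25 - 0 = 34
  NC = √34

Step 3: From HB = 2, BK = 3, and ∠HBK = 150°, by the law of cosines:
  HK² = HB² + BK² - 2·HB·BK·cos(150°) = 4 + 9 + 10.39 = 23.39
  HK ≈ 4.84

Step 4: From GB = 5.8, BH = 2, and ∠GBH = 90°, by the law of cosines:
  GH² = GB² + BH² - 2·GB·BH·cos(90°) = 33.59 + 4 - 0 = 37.59
  GH ≈ 6.13

Step 5: From BG = 5.8, BN = 3, GN = 3, by the inverse law of cosines:
  cos(∠GBN) = (BG² + BN² - GN²) / (2·BG·BN)
  ∠GBN = 15°

Step 6: From NB = 3, NC = √34, BC = 5, by the inverse law of cosines:
  cos(∠BNC) = (NB² + NC² - BC²) / (2·NB·NC)
  ∠BNC = 59.04°

Step 7: From GB = 5.8, GN = 3, BN = 3, by the inverse law of cosines:
  cos(∠BGN) = (GB² + GN² - BN²) / (2·GB·GN)
  ∠BGN = 15°

Step 8: From HB = 2, HK = 4.84, BK = 3, by the inverse law of cosines:
  cos(∠BHK) = (HB² + HK² - BK²) / (2·HB·HK)
  ∠BHK = 18.07°

Step 9: From KB = 3, KH = 4.84, BH = 2, by the inverse law of cosines:
  cos(∠BKH) = (KB² + KH² - BH²) / (2·KB·KH)
  ∠BKH = 11.93°

Step 10: From CB = 5, CN = √34, BN = 3, by the inverse law of cosines:
  cos(∠BCN) = (CB² + CN² - BN²) / (2·CB·CN)
  ∠BCN = 30.96°

Step 11: From GB = 5.8, GH = 6.13, BH = 2, by the inverse law of cosines:
  cos(∠BGH) = (GB² + GH² - BH²) / (2·GB·GH)
  ∠BGH = 19.04°

Step 12: From HB = 2, HG = 6.13, BG = 5.8, by the inverse law of cosines:
  cos(∠BHG) = (HB² + HG² - BG²) / (2·HB·HG)
  ∠BHG = 70.96°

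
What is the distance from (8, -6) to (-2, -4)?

The horizontal distance is |-2 - 8| = 10 and the vertical distance is |-4 - -6| = 2.
By the Pythagorean theorem, d = sqrt(10^2 + 2^2) = sqrt(104) = 2*sqrt(26).

2*sqrt(26)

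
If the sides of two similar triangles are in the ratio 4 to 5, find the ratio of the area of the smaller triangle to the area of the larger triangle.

Area ratio = (side ratio)^2 = (4/5)^2 = 16:25.

16:25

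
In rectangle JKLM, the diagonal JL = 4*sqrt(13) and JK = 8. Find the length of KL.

The diagonal of a rectangle forms a right triangle with the two sides.
Rearranging the Pythagorean theorem: missing side = sqrt(d^2 - known^2).
= sqrt(208 - 64) = sqrt(144) = 12.

12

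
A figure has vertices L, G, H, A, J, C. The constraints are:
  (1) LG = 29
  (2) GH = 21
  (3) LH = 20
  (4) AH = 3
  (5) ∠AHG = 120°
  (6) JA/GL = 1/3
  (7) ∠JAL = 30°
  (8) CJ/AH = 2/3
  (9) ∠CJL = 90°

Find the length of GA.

Step 1: By the law of cosines on triangle GHA: GA² = 21² + 3² − 2·21·3·cos(120°) = 513, so GA = 3·√57.

Therefore, the length of GA = 3·√57.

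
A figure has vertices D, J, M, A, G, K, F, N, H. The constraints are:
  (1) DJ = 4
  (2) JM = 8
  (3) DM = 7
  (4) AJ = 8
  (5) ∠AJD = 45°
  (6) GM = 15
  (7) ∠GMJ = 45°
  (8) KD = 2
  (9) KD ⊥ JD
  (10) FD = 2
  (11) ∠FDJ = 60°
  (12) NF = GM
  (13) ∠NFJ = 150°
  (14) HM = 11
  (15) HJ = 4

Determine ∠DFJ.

Step 1: By the law of cosines on triangle FDJ: FJ² = 2² + 4² − 2·2·4·cos(60°) = 12, so FJ = 2·√3.
Step 2: By the inverse law of cosines on triangle DFJ: cos(∠DFJ) = (2² + (2·√3)² − 4²) / (2·2·2·√3) = 0/13.86 = 0, so ∠DFJ = 90°.

Therefore, the measure of angle ∠DFJ = 90°.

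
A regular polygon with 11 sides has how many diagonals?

The number of diagonals in an n-gon is n(n - 3)/2.
For n = 11: 11(11 - 3)/2 = 11 × 8 / 2 = 44.

44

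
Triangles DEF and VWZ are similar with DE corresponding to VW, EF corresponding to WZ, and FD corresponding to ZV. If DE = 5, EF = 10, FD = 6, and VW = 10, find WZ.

Since the triangles are similar, the ratio of corresponding sides is constant.
Scale factor k = VW / DE = 10 / 5 = 2
WZ = k * EF = 2 * 10 = 20

20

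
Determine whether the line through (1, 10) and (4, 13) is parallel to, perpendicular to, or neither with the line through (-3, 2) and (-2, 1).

Slope of line 1: m1 = (13 - 10)/(4 - 1) = 3/3 = 1
Slope of line 2: m2 = (1 - 2)/(-2 - -3) = -1/1 = -1
Two lines are perpendicular when the product of their slopes is -1 (negative reciprocals).
m1 * m2 = (1) * (-1) = -1, confirming perpendicularity.

Perpendicular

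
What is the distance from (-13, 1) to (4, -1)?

d = sqrt((17)^2 + (-2)^2) = sqrt(293)

sqrt(293)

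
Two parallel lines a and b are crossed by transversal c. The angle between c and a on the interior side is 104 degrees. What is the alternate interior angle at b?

Alternate interior angles are equal: 104 degrees.

104 degrees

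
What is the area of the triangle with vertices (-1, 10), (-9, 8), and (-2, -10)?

Using the Shoelace formula for a triangle:
Area = (1/2)|x0(y1 - y2) + x1(y2 - y0) + x2(y0 - y1)|
Area = (1/2)|-1(8 - -10) + -9(-10 - 10) + -2(10 - 8)|
Area = (1/2)|-18 + 180 + -4|
Area = (1/2)|158|
Area = (1/2)(158)
Area = 79

79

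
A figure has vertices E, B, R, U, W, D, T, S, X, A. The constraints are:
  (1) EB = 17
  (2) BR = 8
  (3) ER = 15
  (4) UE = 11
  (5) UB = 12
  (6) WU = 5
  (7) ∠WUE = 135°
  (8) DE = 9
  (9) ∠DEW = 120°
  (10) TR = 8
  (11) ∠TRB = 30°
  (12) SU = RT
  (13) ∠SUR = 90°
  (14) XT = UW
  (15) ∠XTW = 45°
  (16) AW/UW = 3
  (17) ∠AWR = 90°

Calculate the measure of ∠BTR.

Step 1: By the law of cosines on triangle TRB: TB² = 8² + 8² − 2·8·8·cos(30°) = 17.15, so TB ≈ 4.14.
Step 2: By the inverse law of cosines on triangle BTR: cos(∠BTR) = (4.14² + 8² − 8²) / (2·4.14·8) = 17.15/66.26 = 0.2588, so ∠BTR = 75°.

Therefore, the measure of angle ∠BTR = 75°.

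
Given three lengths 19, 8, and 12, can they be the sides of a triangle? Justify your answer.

Check all three triangle inequalities:
19 + 8 = 27 > 12 ✓
19 + 12 = 31 > 8 ✓
8 + 12 = 20 > 19 ✓
All conditions hold, so these sides form a valid triangle.

Yes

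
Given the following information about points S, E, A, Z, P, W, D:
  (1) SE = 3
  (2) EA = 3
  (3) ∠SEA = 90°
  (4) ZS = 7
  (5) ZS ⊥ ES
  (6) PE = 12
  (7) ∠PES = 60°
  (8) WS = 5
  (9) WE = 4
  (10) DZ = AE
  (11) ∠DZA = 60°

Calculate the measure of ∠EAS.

Step 1: By the law of cosines on triangle AES: AS² = 3² + 3² − 2·3·3·cos(90°) = 18, so AS = 3·√2.
Step 2: By the inverse law of cosines on triangle EAS: cos(∠EAS) = (3² + (3·√2)² − 3²) / (2·3·3·√2) = 18/25.46 = 0.7071, so ∠EAS = 45°.

Therefore, the measure of angle ∠EAS = 45°.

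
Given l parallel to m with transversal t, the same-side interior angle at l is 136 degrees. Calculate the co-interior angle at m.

Co-interior angles sum to 180: 180 - 136 = 44 degrees.

44 degrees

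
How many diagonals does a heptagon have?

The number of diagonals in an n-gon is n(n - 3)/2.
For n = 7: 7(7 - 3)/2 = 7 × 4 / 2 = 14.

14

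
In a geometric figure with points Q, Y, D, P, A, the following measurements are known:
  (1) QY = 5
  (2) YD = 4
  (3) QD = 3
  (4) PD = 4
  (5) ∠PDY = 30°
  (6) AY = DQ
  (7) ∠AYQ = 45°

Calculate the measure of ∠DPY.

Step 1: By the law of cosines on triangle PDY: PY² = 4² + 4² − 2·4·4·cos(30°) = 4.29, so PY ≈ 2.07.
Step 2: By the inverse law of cosines on triangle DPY: cos(∠DPY) = (4² + 2.07² − 4²) / (2·4·2.07) = 4.29/16.56 = 0.2588, so ∠DPY = 75°.

Therefore, the measure of angle ∠DPY = 75°.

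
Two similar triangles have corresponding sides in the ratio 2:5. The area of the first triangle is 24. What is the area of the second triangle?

The ratio of areas of similar triangles = (side ratio)^2.
Side ratio = 2:5, so area ratio = 4:25.
Area of the second triangle / Area of the first triangle = 25/4
Area of the second triangle = 24 * 25/4 = 150

150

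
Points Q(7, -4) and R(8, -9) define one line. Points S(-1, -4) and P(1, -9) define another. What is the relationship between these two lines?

Slope of line 1: m1 = (-9 - -4)/(8 - 7) = -5/1 = -5
Slope of line 2: m2 = (-9 - -4)/(1 - -1) = -5/2 = -5/2
m1 != m2 (-5 != -5/2), so not parallel.
m1 * m2 = (-5) * (-5/2) = 25/2 != -1, so not perpendicular.
The lines are neither parallel nor perpendicular.

Neither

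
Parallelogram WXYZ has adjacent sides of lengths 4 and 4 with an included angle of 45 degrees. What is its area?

The area of a parallelogram equals the product of two adjacent sides times the sine of the included angle.
This is because the height equals 4 * sin(45°) = 2*sqrt(2).
Area = 4 * 2*sqrt(2) = 8*sqrt(2)

8*sqrt(2)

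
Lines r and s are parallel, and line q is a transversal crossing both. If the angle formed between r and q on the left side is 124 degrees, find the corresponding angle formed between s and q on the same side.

Corresponding angles are equal: 124 degrees.

124 degrees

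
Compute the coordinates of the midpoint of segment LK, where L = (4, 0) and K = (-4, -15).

The midpoint is the point halfway along the segment.
Move half the horizontal distance: 4 + (-4 - 4)/2 = 4 + -8/2 = 0
Move half the vertical distance: 0 + (-15 - 0)/2 = 0 + -15/2 = -15/2
Midpoint = (0, -15/2)

(0, -15/2)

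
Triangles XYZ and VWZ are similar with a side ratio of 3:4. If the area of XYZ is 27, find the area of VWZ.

The ratio of areas of similar triangles = (side ratio)^2.
Side ratio = 3:4, so area ratio = 9:16.
Area of VWZ / Area of XYZ = 16/9
Area of VWZ = 27 * 16/9 = 48

48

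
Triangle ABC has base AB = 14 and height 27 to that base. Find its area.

Area = (1/2)(14)(27) = 189

189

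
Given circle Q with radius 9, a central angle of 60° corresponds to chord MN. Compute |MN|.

Chord = 2(9) sin(30°) = 9

9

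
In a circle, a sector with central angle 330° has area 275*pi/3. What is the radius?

Sector area A = πr² × θ/360, so r² = 360A / (πθ).
r² = 360 × 275*pi/3 / (π × 330)
r² = 100
r = 10

10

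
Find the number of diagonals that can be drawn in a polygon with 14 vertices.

The number of diagonals in an n-gon is n(n - 3)/2.
For n = 14: 14(14 - 3)/2 = 14 × 11 / 2 = 77.

77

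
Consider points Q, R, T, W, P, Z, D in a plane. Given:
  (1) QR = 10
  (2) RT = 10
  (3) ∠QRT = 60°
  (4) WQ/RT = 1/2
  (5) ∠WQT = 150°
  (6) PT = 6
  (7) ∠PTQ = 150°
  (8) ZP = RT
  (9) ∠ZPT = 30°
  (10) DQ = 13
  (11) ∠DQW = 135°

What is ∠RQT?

Step 1: By the law of cosines on triangle QRT: QT² = 10² + 10² − 2·10·10·cos(60°) = 100, so QT = 10.
Step 2: By the inverse law of cosines on triangle RQT: cos(∠RQT) = (10² + 10² − 10²) / (2·10·10) = 100/200 = 0.5, so ∠RQT = 60°.

Therefore, the measure of angle ∠RQT = 60°.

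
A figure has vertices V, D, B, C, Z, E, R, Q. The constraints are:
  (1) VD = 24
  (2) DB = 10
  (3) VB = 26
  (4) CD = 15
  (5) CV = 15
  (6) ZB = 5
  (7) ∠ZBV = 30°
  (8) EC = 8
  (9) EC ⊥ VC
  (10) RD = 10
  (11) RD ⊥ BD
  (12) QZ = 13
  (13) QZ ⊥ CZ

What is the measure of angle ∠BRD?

Step 1: By the law of cosines on triangle RDB: RB² = 10² + 10² − 2·10·10·cos(90°) = 200, so RB = 10·√2.
Step 2: By the inverse law of cosines on triangle BRD: cos(∠BRD) = ((10·√2)² + 10² − 10²) / (2·10·√2·10) = 200/282.84 = 0.7071, so ∠BRD = 45°.

Therefore, the measure of angle ∠BRD = 45°.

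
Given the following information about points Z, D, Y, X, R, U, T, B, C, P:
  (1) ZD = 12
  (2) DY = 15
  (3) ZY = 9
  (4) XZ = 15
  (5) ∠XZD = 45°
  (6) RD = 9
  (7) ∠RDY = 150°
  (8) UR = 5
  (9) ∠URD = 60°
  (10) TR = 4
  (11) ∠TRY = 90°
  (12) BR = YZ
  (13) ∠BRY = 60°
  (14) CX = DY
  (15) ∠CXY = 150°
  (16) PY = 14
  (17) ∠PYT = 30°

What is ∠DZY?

Step 1: By the inverse law of cosines on triangle DZY: cos(∠DZY) = (12² + 9² − 15²) / (2·12·9) = 0/216 = 0, so ∠DZY = 90°.

Therefore, the measure of angle ∠DZY = 90°.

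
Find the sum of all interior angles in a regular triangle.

The sum of interior angles of an n-sided polygon is (n - 2) * 180.
For n = 3: (3 - 2) * 180 = 1 * 180 = 180 degrees.

180 degrees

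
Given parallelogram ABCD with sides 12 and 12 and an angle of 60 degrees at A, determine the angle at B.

In a parallelogram, consecutive angles are supplementary (sum to 180°).
angle B = 180 - angle A
angle B = 180 - 60
angle B = 120 degrees

120 degrees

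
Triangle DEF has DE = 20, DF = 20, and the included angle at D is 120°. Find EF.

Law of cosines: EF^2 = 20^2 + 20^2 - 2(20)(20)cos(120°) = 1200, so EF = 20*sqrt(3).

20*sqrt(3)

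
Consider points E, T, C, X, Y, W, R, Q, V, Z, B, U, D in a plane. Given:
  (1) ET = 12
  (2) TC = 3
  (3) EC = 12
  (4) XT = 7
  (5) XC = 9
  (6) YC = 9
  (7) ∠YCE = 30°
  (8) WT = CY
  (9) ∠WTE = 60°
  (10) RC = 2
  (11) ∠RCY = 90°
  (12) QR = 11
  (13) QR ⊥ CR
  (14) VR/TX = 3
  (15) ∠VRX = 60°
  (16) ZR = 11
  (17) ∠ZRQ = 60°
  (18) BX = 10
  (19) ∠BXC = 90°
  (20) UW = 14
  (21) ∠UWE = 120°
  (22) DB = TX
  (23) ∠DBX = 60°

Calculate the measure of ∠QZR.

Step 1: By the law of cosines on triangle ZRQ: ZQ² = 11² + 11² − 2·11·11·cos(60°) = 121, so ZQ = 11.
Step 2: By the inverse law of cosines on triangle QZR: cos(∠QZR) = (11² + 11² − 11²) / (2·11·11) = 121/242 = 0.5, so ∠QZR = 60°.

Therefore, the measure of angle ∠QZR = 60°.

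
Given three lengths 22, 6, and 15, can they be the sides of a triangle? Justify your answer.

No.
The triangle inequality is violated: 6 + 15 = 21 ≤ 22.
These lengths cannot form a triangle.

No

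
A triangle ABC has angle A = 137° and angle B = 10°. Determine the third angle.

By the triangle angle sum property, the three interior angles of any triangle add up to 180°.
We know angle A = 137° and angle B = 10°, so their sum is 147°.
Therefore angle C = 180° - 147° = 33°.

33 degrees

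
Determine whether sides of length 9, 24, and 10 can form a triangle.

No.
The triangle inequality is violated: 9 + 10 = 19 ≤ 24.
These lengths cannot form a triangle.

No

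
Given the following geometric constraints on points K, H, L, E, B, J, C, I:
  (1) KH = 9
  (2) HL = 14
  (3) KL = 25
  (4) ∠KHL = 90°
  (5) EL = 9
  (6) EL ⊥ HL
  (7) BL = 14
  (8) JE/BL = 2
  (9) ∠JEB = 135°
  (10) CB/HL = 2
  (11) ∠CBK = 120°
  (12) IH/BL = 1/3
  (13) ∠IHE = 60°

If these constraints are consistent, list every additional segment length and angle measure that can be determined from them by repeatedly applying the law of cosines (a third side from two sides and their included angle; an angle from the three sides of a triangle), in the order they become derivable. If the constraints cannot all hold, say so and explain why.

These constraints are not satisfiable: by the triangle inequality in triangle HKL, (1) KH = 9 and (2) HL = 14 force KL ≤ 9 + 14 = 23, but (3) says KL = 25. No planar figure meets all of them, so nothing further can be derived.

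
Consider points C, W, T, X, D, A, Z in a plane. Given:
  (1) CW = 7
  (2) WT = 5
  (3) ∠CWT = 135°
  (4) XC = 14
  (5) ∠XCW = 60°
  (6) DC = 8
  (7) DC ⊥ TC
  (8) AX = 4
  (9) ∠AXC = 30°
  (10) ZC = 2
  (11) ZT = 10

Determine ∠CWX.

Step 1: By the law of cosines on triangle WCX: WX² = 7² + 14² − 2·7·14·cos(60°) = 147, so WX = 7·√3.
Step 2: By the inverse law of cosines on triangle CWX: cos(∠CWX) = (7² + (7·√3)² − 14²) / (2·7·7·√3) = 0/169.74 = 0, so ∠CWX = 90°.

Therefore, the measure of angle ∠CWX = 90°.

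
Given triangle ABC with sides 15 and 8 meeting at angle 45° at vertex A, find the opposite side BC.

Law of cosines: BC^2 = 15^2 + 8^2 - 2(15)(8)cos(45°) = 289 - 120*sqrt(2), so BC = sqrt(289 - 120*sqrt(2)).

sqrt(289 - 120*sqrt(2))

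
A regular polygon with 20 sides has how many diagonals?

Each of the 20 vertices connects to 17 non-adjacent vertices via diagonals.
Total connections = 20 × 17 = 340, but each diagonal is counted twice.
Number of diagonals = 340 / 2 = 170.

170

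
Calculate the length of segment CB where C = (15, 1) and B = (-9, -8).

d = sqrt((-24)^2 + (-9)^2) = sqrt(657) = 3*sqrt(73)

3*sqrt(73)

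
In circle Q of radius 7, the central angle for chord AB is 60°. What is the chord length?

Chord = 2(7) sin(30°) = 7

7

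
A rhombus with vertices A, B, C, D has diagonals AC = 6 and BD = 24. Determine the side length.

The diagonals of a rhombus bisect each other at right angles.
Half-diagonals: 6/2 = 3 and 24/2 = 12
side = sqrt(3^2 + 12^2)
side = sqrt(9 + 144)
side = sqrt(153) = 3*sqrt(17)

3*sqrt(17)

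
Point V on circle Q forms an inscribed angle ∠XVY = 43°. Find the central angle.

Central angle = 2 × 43° = 86° (inscribed angle theorem).

86°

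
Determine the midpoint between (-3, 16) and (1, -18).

M = ((x₁ + x₂)/2, (y₁ + y₂)/2)
= ((-3 + 1)/2, (16 + -18)/2)
= (-2/2, -2/2) = (-1, -1)

(-1, -1)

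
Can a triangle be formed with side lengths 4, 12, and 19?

The longest side is 19. The other two sides sum to 4 + 12 = 16.
Since 16 ≤ 19, the two shorter sides cannot reach around to close the triangle.

No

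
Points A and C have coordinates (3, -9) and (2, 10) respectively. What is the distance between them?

The horizontal distance is |2 - 3| = 1 and the vertical distance is |10 - -9| = 19.
By the Pythagorean theorem, d = sqrt(1^2 + 19^2) = sqrt(362).

sqrt(362)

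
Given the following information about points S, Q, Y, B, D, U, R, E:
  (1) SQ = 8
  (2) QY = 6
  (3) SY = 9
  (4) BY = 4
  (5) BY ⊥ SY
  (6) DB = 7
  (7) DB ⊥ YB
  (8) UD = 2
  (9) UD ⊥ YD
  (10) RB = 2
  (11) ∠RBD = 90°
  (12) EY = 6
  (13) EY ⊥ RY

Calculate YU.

Step 1: By the law of cosines on triangle DBY: DY² = 7² + 4² − 2·7·4·cos(90°) = 65, so DY = √65.
Step 2: By the law of cosines on triangle YDU: YU² = √65² + 2² − 2·√65·2·cos(90°) = 69, so YU = √69.

Therefore, the length of YU = √69.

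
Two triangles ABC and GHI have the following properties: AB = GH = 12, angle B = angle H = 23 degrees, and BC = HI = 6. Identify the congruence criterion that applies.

The given information provides:
AB = GH = 12, angle B = angle H = 23 degrees, and BC = HI = 6
This matches the SAS congruence theorem.
Two pairs of corresponding sides and the included angle are equal (Side-Angle-Side).

SAS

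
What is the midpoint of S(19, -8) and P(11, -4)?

M = ((x₁ + x₂)/2, (y₁ + y₂)/2)
= ((19 + 11)/2, (-8 + -4)/2)
= (30/2, -12/2) = (15, -6)

(15, -6)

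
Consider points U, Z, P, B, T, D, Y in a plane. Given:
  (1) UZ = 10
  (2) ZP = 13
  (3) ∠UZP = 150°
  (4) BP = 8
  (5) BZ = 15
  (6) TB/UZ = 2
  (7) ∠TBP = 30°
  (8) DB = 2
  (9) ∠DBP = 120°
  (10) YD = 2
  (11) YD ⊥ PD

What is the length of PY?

Step 1: By the law of cosines on triangle DBP: DP² = 2² + 8² − 2·2·8·cos(120°) = 84, so DP = 2·√21.
Step 2: By the law of cosines on triangle PDY: PY² = (2·√21)² + 2² − 2·2·√21·2·cos(90°) = 88, so PY = 2·√22.

Therefore, the length of PY = 2·√22.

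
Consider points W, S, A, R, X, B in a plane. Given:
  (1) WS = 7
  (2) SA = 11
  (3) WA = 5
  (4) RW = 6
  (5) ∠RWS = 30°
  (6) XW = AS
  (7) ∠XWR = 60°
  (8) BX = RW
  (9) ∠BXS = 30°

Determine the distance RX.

From the given relations: XW = AS = 11.
Step 1: By the law of cosines on triangle RWX: RX² = 6² + 11² − 2·6·11·cos(60°) = 91, so RX = √91.

Therefore, the length of RX = √91.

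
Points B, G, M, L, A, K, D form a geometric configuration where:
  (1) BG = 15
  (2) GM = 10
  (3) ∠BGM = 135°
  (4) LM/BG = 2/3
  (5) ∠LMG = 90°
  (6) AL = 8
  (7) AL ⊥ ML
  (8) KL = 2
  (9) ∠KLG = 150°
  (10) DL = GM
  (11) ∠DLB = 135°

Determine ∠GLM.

From the given relations: LM = 2/3·BG = 2/3·15 = 10.
Step 1: By the law of cosines on triangle LMG: LG² = 10² + 10² − 2·10·10·cos(90°) = 200, so LG = 10·√2.
Step 2: By the inverse law of cosines on triangle GLM: cos(∠GLM) = ((10·√2)² + 10² − 10²) / (2·10·√2·10) = 200/282.84 = 0.7071, so ∠GLM = 45°.

Therefore, the measure of angle ∠GLM = 45°.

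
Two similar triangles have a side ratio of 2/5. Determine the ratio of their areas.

Area scales with the square of linear dimensions. If every length is multiplied by 2/5, then the area is multiplied by (2/5)^2 = 4/25.
The area ratio is 4:25.

4:25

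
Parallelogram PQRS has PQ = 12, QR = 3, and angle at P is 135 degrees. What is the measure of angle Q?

Opposite sides of a parallelogram are parallel, so consecutive angles form co-interior angles on a transversal.
Co-interior angles sum to 180°, giving angle Q = 180 - 135 = 45 degrees.

45 degrees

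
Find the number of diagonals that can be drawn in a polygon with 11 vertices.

Total line segments between 11 vertices = C(11,2) = 55.
Subtract the 11 sides: 55 - 11 = 44 diagonals.

44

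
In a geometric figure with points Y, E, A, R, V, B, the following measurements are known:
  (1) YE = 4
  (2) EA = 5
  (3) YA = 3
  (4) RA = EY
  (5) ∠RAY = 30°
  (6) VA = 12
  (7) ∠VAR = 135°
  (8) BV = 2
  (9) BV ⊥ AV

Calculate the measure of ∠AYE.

Step 1: By the inverse law of cosines on triangle AYE: cos(∠AYE) = (3² + 4² − 5²) / (2·3·4) = 0/24 = 0, so ∠AYE = 90°.

Therefore, the measure of angle ∠AYE = 90°.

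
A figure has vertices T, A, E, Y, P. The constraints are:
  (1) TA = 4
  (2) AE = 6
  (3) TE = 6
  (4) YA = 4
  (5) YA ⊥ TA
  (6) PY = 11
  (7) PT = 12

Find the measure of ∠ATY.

Step 1: By the law of cosines on triangle TAY: TY² = 4² + 4² − 2·4·4·cos(90°) = 32, so TY = 4·√2.
Step 2: By the inverse law of cosines on triangle ATY: cos(∠ATY) = (4² + (4·√2)² − 4²) / (2·4·4·√2) = 32/45.25 = 0.7071, so ∠ATY = 45°.

Therefore, the measure of angle ∠ATY = 45°.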